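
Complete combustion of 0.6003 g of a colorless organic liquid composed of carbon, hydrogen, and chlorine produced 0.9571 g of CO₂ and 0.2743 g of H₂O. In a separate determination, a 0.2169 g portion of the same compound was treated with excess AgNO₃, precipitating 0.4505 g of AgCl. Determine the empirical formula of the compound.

C5H7Cl2

mol C = 0.9571 g CO₂ ÷ 44.009 g/mol = 0.021748 mol
mol H = 2 × 0.2743 g H₂O ÷ 18.015 g/mol = 0.030452 mol
From the AgCl data: mol Cl per gram of compound = (0.4505 ÷ 143.318) ÷ 0.2169 = 0.014492 mol/g, so in the 0.6003 g combustion sample mol Cl = 0.0086997 mol
Divide by the smallest (0.0086997 mol): C 2.500, H 3.500, Cl 1.000
Multiplying each by 2 gives whole numbers: C 5.00, H 7.00, Cl 2.00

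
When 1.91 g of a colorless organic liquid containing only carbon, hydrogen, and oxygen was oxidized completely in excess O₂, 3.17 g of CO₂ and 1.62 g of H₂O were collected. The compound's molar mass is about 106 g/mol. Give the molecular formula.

mol C = 3.17 g CO₂ ÷ 44.009 g/mol = 0.07203 mol
mol H = 2 × 1.62 g H₂O ÷ 18.015 g/mol = 0.1799 mol
mass O = 1.91 − (0.8652 + 0.1813) = 0.8636 g → mol O = 0.8636 ÷ 15.999 = 0.05398 mol
Divide by the smallest (0.05398 mol): C 1.335, H 3.332, O 1.000
Multiplying each by 3 gives whole numbers: C 4.00, H 10.00, O 3.00
Empirical formula: C4H10O3
Empirical-formula mass = 106.12 g/mol; 106 ÷ 106.12 ≈ 1, so the molecular formula is C4H10O3.

C4H10O3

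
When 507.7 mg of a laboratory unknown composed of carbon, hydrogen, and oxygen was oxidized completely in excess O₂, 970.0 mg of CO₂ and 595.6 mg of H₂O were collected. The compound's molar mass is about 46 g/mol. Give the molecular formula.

C2H6O

mol C = 0.9700 g CO₂ ÷ 44.009 g/mol = 0.022041 mol
mol H = 2 × 0.5956 g H₂O ÷ 18.015 g/mol = 0.066123 mol
mass O = 0.5077 − (0.26473 + 0.066652) = 0.17631 g → mol O = 0.17631 ÷ 15.999 = 0.011020 mol
Divide by the smallest (0.011020 mol): C 2.000, H 6.000, O 1.000
Empirical formula: C2H6O
Empirical-formula mass = 46.07 g/mol; 46 ÷ 46.07 ≈ 1, so the molecular formula is C2H6O.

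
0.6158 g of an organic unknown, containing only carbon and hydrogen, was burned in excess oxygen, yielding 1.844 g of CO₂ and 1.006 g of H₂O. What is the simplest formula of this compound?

C3H8

mol C = 1.844 g CO₂ ÷ 44.009 g/mol = 0.041901 mol
mol H = 2 × 1.006 g H₂O ÷ 18.015 g/mol = 0.11168 mol
Divide by the smallest (0.041901 mol): C 1.000, H 2.665
Multiplying each by 3 gives whole numbers: C 3.00, H 8.00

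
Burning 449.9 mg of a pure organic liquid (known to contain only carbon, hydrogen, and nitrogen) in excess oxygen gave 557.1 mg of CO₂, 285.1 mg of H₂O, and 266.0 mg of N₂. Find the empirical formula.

mol C = 0.5571 g CO₂ ÷ 44.009 g/mol = 0.012659 mol
mol H = 2 × 0.2851 g H₂O ÷ 18.015 g/mol = 0.031651 mol
mol N = 2 × 0.2660 g N₂ ÷ 28.014 g/mol = 0.018991 mol
Divide by the smallest (0.012659 mol): C 1.000, H 2.500, N 1.500
Multiplying each by 2 gives whole numbers: C 2.00, H 5.00, N 3.00

C2H5N3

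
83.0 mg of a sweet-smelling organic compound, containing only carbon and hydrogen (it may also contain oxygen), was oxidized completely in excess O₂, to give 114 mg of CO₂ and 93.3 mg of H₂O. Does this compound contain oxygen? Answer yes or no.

yes

mol C = 0.114 g CO₂ ÷ 44.009 g/mol = 0.002590 mol
mol H = 2 × 0.0933 g H₂O ÷ 18.015 g/mol = 0.01036 mol
C and H account for only 0.04155 g of the 0.0830 g sample; the remaining 0.04145 g must be oxygen.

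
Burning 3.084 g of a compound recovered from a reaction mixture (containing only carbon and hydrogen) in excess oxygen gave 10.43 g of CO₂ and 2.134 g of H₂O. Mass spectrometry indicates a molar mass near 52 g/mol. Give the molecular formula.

mol C = 10.43 g CO₂ ÷ 44.009 g/mol = 0.23700 mol
mol H = 2 × 2.134 g H₂O ÷ 18.015 g/mol = 0.23691 mol
Divide by the smallest (0.23691 mol): C 1.000, H 1.000
Empirical formula: CH
Empirical-formula mass = 13.02 g/mol; 52 ÷ 13.02 ≈ 4, so the molecular formula is C4H4.

C4H4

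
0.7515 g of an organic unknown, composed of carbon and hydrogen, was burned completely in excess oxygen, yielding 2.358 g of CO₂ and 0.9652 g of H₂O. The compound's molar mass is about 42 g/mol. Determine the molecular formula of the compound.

mol C = 2.358 g CO₂ ÷ 44.009 g/mol = 0.053580 mol
mol H = 2 × 0.9652 g H₂O ÷ 18.015 g/mol = 0.10716 mol
Divide by the smallest (0.053580 mol): C 1.000, H 2.000
Empirical formula: CH2
Empirical-formula mass = 14.03 g/mol; 42 ÷ 14.03 ≈ 3, so the molecular formula is C3H6.

C3H6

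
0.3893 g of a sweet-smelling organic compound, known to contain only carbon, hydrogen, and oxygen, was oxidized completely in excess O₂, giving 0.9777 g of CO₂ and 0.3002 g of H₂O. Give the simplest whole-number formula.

C4H6O

mol C = 0.9777 g CO₂ ÷ 44.009 g/mol = 0.022216 mol
mol H = 2 × 0.3002 g H₂O ÷ 18.015 g/mol = 0.033328 mol
mass O = 0.3893 − (0.26684 + 0.033594) = 0.088870 g → mol O = 0.088870 ÷ 15.999 = 0.0055547 mol
Divide by the smallest (0.0055547 mol): C 3.999, H 6.000, O 1.000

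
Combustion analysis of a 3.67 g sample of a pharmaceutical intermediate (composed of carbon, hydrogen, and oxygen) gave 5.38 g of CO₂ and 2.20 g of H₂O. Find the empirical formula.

CH2O

mol C = 5.38 g CO₂ ÷ 44.009 g/mol = 0.1222 mol
mol H = 2 × 2.20 g H₂O ÷ 18.015 g/mol = 0.2442 mol
mass O = 3.67 − (1.468 + 0.2462) = 1.955 g → mol O = 1.955 ÷ 15.999 = 0.1222 mol
Divide by the smallest (0.1222 mol): C 1.000, H 1.998, O 1.000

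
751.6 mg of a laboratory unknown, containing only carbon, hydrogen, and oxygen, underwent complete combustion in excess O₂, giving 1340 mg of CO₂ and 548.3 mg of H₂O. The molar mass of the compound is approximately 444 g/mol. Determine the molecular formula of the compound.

mol C = 1.340 g CO₂ ÷ 44.009 g/mol = 0.030448 mol
mol H = 2 × 0.5483 g H₂O ÷ 18.015 g/mol = 0.060871 mol
mass O = 0.7516 − (0.36571 + 0.061358) = 0.32453 g → mol O = 0.32453 ÷ 15.999 = 0.020284 mol
Divide by the smallest (0.020284 mol): C 1.501, H 3.001, O 1.000
Multiplying each by 2 gives whole numbers: C 3.00, H 6.00, O 2.00
Empirical formula: C3H6O2
Empirical-formula mass = 74.08 g/mol; 444 ÷ 74.08 ≈ 6, so the molecular formula is C18H36O12.

C18H36O12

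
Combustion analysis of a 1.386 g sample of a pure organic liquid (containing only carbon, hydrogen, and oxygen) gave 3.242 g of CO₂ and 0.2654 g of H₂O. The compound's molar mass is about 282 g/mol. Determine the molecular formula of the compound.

mol C = 3.242 g CO₂ ÷ 44.009 g/mol = 0.073667 mol
mol H = 2 × 0.2654 g H₂O ÷ 18.015 g/mol = 0.029464 mol
mass O = 1.386 − (0.88481 + 0.029700) = 0.47149 g → mol O = 0.47149 ÷ 15.999 = 0.029470 mol
Divide by the smallest (0.029464 mol): C 2.500, H 1.000, O 1.000
Multiplying each by 2 gives whole numbers: C 5.00, H 2.00, O 2.00
Empirical formula: C5H2O2
Empirical-formula mass = 94.07 g/mol; 282 ÷ 94.07 ≈ 3, so the molecular formula is C15H6O6.

C15H6O6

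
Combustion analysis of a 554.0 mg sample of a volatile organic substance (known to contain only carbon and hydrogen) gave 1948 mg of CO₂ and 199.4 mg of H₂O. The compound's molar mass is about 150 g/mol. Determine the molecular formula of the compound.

C12H6

mol C = 1.948 g CO₂ ÷ 44.009 g/mol = 0.044264 mol
mol H = 2 × 0.1994 g H₂O ÷ 18.015 g/mol = 0.022137 mol
Divide by the smallest (0.022137 mol): C 2.000, H 1.000
Empirical formula: C2H
Empirical-formula mass = 25.03 g/mol; 150 ÷ 25.03 ≈ 6, so the molecular formula is C12H6.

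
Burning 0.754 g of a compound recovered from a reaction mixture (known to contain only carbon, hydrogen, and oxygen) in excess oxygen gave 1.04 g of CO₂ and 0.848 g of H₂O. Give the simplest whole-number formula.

CH4O

mol C = 1.04 g CO₂ ÷ 44.009 g/mol = 0.02363 mol
mol H = 2 × 0.848 g H₂O ÷ 18.015 g/mol = 0.09414 mol
mass O = 0.754 − (0.2838 + 0.09490) = 0.3753 g → mol O = 0.3753 ÷ 15.999 = 0.02346 mol
Divide by the smallest (0.02346 mol): C 1.008, H 4.014, O 1.000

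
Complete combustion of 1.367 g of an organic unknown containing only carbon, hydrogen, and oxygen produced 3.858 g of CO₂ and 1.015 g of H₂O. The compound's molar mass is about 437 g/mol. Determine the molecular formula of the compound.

mol C = 3.858 g CO₂ ÷ 44.009 g/mol = 0.087664 mol
mol H = 2 × 1.015 g H₂O ÷ 18.015 g/mol = 0.11268 mol
mass O = 1.367 − (1.0529 + 0.11359) = 0.20048 g → mol O = 0.20048 ÷ 15.999 = 0.012531 mol
Divide by the smallest (0.012531 mol): C 6.996, H 8.992, O 1.000
Empirical formula: C7H9O
Empirical-formula mass = 109.15 g/mol; 437 ÷ 109.15 ≈ 4, so the molecular formula is C28H36O4.

C28H36O4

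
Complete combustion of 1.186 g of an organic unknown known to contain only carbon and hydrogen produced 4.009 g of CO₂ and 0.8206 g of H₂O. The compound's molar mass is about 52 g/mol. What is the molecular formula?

C4H4

mol C = 4.009 g CO₂ ÷ 44.009 g/mol = 0.091095 mol
mol H = 2 × 0.8206 g H₂O ÷ 18.015 g/mol = 0.091102 mol
Divide by the smallest (0.091095 mol): C 1.000, H 1.000
Empirical formula: CH
Empirical-formula mass = 13.02 g/mol; 52 ÷ 13.02 ≈ 4, so the molecular formula is C4H4.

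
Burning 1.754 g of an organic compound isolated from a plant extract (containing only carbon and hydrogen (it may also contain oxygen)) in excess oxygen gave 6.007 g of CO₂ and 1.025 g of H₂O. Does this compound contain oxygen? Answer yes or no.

mol C = 6.007 g CO₂ ÷ 44.009 g/mol = 0.13649 mol
mol H = 2 × 1.025 g H₂O ÷ 18.015 g/mol = 0.11379 mol
C and H together account for 1.7541 g — essentially the entire 1.754 g sample — so the compound contains no oxygen.

no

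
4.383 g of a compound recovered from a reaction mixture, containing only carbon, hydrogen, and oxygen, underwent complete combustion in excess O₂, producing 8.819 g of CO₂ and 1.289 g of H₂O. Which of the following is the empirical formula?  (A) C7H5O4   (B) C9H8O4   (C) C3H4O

mol C = 8.819 g CO₂ ÷ 44.009 g/mol = 0.20039 mol
mol H = 2 × 1.289 g H₂O ÷ 18.015 g/mol = 0.14310 mol
mass O = 4.383 − (2.4069 + 0.14425) = 1.8319 g → mol O = 1.8319 ÷ 15.999 = 0.11450 mol
Divide by the smallest (0.11450 mol): C 1.750, H 1.250, O 1.000
Multiplying each by 4 gives whole numbers: C 7.00, H 5.00, O 4.00

(A) C7H5O4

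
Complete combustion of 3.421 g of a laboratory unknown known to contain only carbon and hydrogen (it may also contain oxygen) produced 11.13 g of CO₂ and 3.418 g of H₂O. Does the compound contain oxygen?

no

mol C = 11.13 g CO₂ ÷ 44.009 g/mol = 0.25290 mol
mol H = 2 × 3.418 g H₂O ÷ 18.015 g/mol = 0.37946 mol
C and H together account for 3.4201 g — essentially the entire 3.421 g sample — so the compound contains no oxygen.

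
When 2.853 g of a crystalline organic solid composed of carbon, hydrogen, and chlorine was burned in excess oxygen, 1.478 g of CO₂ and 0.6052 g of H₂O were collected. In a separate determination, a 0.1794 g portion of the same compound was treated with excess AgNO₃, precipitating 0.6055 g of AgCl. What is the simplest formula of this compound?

mol C = 1.478 g CO₂ ÷ 44.009 g/mol = 0.033584 mol
mol H = 2 × 0.6052 g H₂O ÷ 18.015 g/mol = 0.067188 mol
From the AgCl data: mol Cl per gram of compound = (0.6055 ÷ 143.318) ÷ 0.1794 = 0.023550 mol/g, so in the 2.853 g combustion sample mol Cl = 0.067188 mol
Divide by the smallest (0.033584 mol): C 1.000, H 2.001, Cl 2.001

CH2Cl2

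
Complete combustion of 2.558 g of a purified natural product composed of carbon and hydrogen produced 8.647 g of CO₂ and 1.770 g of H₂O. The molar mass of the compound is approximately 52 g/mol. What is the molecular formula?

C4H4

mol C = 8.647 g CO₂ ÷ 44.009 g/mol = 0.19648 mol
mol H = 2 × 1.770 g H₂O ÷ 18.015 g/mol = 0.19650 mol
Divide by the smallest (0.19648 mol): C 1.000, H 1.000
Empirical formula: CH
Empirical-formula mass = 13.02 g/mol; 52 ÷ 13.02 ≈ 4, so the molecular formula is C4H4.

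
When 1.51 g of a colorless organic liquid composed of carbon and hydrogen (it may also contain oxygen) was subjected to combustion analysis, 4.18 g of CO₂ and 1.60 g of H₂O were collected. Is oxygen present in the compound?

yes

mol C = 4.18 g CO₂ ÷ 44.009 g/mol = 0.09498 mol
mol H = 2 × 1.60 g H₂O ÷ 18.015 g/mol = 0.1776 mol
C and H account for only 1.320 g of the 1.51 g sample; the remaining 0.1901 g must be oxygen.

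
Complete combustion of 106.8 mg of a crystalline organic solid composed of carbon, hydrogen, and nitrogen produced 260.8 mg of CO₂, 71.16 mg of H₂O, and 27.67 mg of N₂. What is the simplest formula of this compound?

mol C = 0.2608 g CO₂ ÷ 44.009 g/mol = 0.0059261 mol
mol H = 2 × 0.07116 g H₂O ÷ 18.015 g/mol = 0.0079001 mol
mol N = 2 × 0.02767 g N₂ ÷ 28.014 g/mol = 0.0019754 mol
Divide by the smallest (0.0019754 mol): C 3.000, H 3.999, N 1.000

C3H4N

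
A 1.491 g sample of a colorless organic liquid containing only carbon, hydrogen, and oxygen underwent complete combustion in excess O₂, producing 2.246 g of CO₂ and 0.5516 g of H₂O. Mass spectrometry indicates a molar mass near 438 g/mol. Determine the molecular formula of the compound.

C15H18O15

mol C = 2.246 g CO₂ ÷ 44.009 g/mol = 0.051035 mol
mol H = 2 × 0.5516 g H₂O ÷ 18.015 g/mol = 0.061238 mol
mass O = 1.491 − (0.61298 + 0.061728) = 0.81629 g → mol O = 0.81629 ÷ 15.999 = 0.051021 mol
Divide by the smallest (0.051021 mol): C 1.000, H 1.200, O 1.000
Multiplying each by 5 gives whole numbers: C 5.00, H 6.00, O 5.00
Empirical formula: C5H6O5
Empirical-formula mass = 146.10 g/mol; 438 ÷ 146.10 ≈ 3, so the molecular formula is C15H18O15.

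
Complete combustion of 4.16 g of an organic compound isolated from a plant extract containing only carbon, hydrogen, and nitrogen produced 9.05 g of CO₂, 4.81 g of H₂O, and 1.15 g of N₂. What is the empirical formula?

mol C = 9.05 g CO₂ ÷ 44.009 g/mol = 0.2056 mol
mol H = 2 × 4.81 g H₂O ÷ 18.015 g/mol = 0.5340 mol
mol N = 2 × 1.15 g N₂ ÷ 28.014 g/mol = 0.08210 mol
Divide by the smallest (0.08210 mol): C 2.505, H 6.504, N 1.000
Multiplying each by 2 gives whole numbers: C 5.01, H 13.01, N 2.00

C5H13N2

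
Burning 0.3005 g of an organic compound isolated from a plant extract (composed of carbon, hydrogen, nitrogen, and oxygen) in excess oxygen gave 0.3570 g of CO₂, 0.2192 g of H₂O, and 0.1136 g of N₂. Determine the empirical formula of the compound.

mol C = 0.3570 g CO₂ ÷ 44.009 g/mol = 0.0081120 mol
mol H = 2 × 0.2192 g H₂O ÷ 18.015 g/mol = 0.024335 mol
mol N = 2 × 0.1136 g N₂ ÷ 28.014 g/mol = 0.0081102 mol
mass O = 0.3005 − (0.097433 + 0.024530 + 0.11360) = 0.064937 g → mol O = 0.064937 ÷ 15.999 = 0.0040588 mol
Divide by the smallest (0.0040588 mol): C 1.999, H 5.996, N 1.998, O 1.000

C2H6N2O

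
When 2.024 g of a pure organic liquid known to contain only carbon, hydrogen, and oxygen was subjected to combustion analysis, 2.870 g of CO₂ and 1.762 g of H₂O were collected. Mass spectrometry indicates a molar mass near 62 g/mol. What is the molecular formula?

mol C = 2.870 g CO₂ ÷ 44.009 g/mol = 0.065214 mol
mol H = 2 × 1.762 g H₂O ÷ 18.015 g/mol = 0.19561 mol
mass O = 2.024 − (0.78328 + 0.19718) = 1.0435 g → mol O = 1.0435 ÷ 15.999 = 0.065225 mol
Divide by the smallest (0.065214 mol): C 1.000, H 3.000, O 1.000
Empirical formula: CH3O
Empirical-formula mass = 31.03 g/mol; 62 ÷ 31.03 ≈ 2, so the molecular formula is C2H6O2.

C2H6O2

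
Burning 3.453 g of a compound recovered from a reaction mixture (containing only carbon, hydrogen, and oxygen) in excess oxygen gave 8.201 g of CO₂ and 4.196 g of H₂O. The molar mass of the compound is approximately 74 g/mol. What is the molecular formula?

C4H10O

mol C = 8.201 g CO₂ ÷ 44.009 g/mol = 0.18635 mol
mol H = 2 × 4.196 g H₂O ÷ 18.015 g/mol = 0.46583 mol
mass O = 3.453 − (2.2382 + 0.46956) = 0.74521 g → mol O = 0.74521 ÷ 15.999 = 0.046579 mol
Divide by the smallest (0.046579 mol): C 4.001, H 10.001, O 1.000
Empirical formula: C4H10O
Empirical-formula mass = 74.12 g/mol; 74 ÷ 74.12 ≈ 1, so the molecular formula is C4H10O.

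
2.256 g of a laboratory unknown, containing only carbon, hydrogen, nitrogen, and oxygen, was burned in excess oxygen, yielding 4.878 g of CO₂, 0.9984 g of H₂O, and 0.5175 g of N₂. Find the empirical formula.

C6H6N2O

mol C = 4.878 g CO₂ ÷ 44.009 g/mol = 0.11084 mol
mol H = 2 × 0.9984 g H₂O ÷ 18.015 g/mol = 0.11084 mol
mol N = 2 × 0.5175 g N₂ ÷ 28.014 g/mol = 0.036946 mol
mass O = 2.256 − (1.3313 + 0.11173 + 0.51750) = 0.29546 g → mol O = 0.29546 ÷ 15.999 = 0.018467 mol
Divide by the smallest (0.018467 mol): C 6.002, H 6.002, N 2.001, O 1.000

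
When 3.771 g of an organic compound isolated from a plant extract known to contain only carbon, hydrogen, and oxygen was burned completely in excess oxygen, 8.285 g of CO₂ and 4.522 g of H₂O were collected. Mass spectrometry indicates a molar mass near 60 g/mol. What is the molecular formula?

mol C = 8.285 g CO₂ ÷ 44.009 g/mol = 0.18826 mol
mol H = 2 × 4.522 g H₂O ÷ 18.015 g/mol = 0.50203 mol
mass O = 3.771 − (2.2612 + 0.50604) = 1.0038 g → mol O = 1.0038 ÷ 15.999 = 0.062742 mol
Divide by the smallest (0.062742 mol): C 3.001, H 8.001, O 1.000
Empirical formula: C3H8O
Empirical-formula mass = 60.10 g/mol; 60 ÷ 60.10 ≈ 1, so the molecular formula is C3H8O.

C3H8O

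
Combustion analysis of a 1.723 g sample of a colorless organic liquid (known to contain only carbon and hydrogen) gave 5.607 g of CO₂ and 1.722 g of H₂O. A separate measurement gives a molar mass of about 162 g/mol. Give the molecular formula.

mol C = 5.607 g CO₂ ÷ 44.009 g/mol = 0.12741 mol
mol H = 2 × 1.722 g H₂O ÷ 18.015 g/mol = 0.19117 mol
Divide by the smallest (0.12741 mol): C 1.000, H 1.501
Multiplying each by 2 gives whole numbers: C 2.00, H 3.00
Empirical formula: C2H3
Empirical-formula mass = 27.05 g/mol; 162 ÷ 27.05 ≈ 6, so the molecular formula is C12H18.

C12H18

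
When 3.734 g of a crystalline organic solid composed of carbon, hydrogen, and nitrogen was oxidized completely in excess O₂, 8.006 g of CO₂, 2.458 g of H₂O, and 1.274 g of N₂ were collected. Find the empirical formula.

C2H3N

mol C = 8.006 g CO₂ ÷ 44.009 g/mol = 0.18192 mol
mol H = 2 × 2.458 g H₂O ÷ 18.015 g/mol = 0.27288 mol
mol N = 2 × 1.274 g N₂ ÷ 28.014 g/mol = 0.090955 mol
Divide by the smallest (0.090955 mol): C 2.000, H 3.000, N 1.000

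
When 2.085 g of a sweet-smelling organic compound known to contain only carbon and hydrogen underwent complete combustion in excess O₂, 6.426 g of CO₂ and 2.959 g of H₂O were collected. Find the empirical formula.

C4H9

mol C = 6.426 g CO₂ ÷ 44.009 g/mol = 0.14602 mol
mol H = 2 × 2.959 g H₂O ÷ 18.015 g/mol = 0.32850 mol
Divide by the smallest (0.14602 mol): C 1.000, H 2.250
Multiplying each by 4 gives whole numbers: C 4.00, H 9.00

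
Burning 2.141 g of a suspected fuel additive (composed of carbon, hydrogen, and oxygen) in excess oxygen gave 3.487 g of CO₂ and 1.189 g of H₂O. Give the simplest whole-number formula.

mol C = 3.487 g CO₂ ÷ 44.009 g/mol = 0.079234 mol
mol H = 2 × 1.189 g H₂O ÷ 18.015 g/mol = 0.13200 mol
mass O = 2.141 − (0.95168 + 0.13306) = 1.0563 g → mol O = 1.0563 ÷ 15.999 = 0.066021 mol
Divide by the smallest (0.066021 mol): C 1.200, H 1.999, O 1.000
Multiplying each by 5 gives whole numbers: C 6.00, H 10.00, O 5.00

C6H10O5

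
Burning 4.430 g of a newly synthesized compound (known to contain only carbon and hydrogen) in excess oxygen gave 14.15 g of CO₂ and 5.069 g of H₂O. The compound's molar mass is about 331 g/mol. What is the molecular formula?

C24H42

mol C = 14.15 g CO₂ ÷ 44.009 g/mol = 0.32153 mol
mol H = 2 × 5.069 g H₂O ÷ 18.015 g/mol = 0.56275 mol
Divide by the smallest (0.32153 mol): C 1.000, H 1.750
Multiplying each by 4 gives whole numbers: C 4.00, H 7.00
Empirical formula: C4H7
Empirical-formula mass = 55.10 g/mol; 331 ÷ 55.10 ≈ 6, so the molecular formula is C24H42.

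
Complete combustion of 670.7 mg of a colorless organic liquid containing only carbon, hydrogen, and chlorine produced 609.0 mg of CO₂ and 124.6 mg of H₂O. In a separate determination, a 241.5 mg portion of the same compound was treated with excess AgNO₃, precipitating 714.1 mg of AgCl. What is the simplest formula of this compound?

mol C = 0.6090 g CO₂ ÷ 44.009 g/mol = 0.013838 mol
mol H = 2 × 0.1246 g H₂O ÷ 18.015 g/mol = 0.013833 mol
From the AgCl data: mol Cl per gram of compound = (0.7141 ÷ 143.318) ÷ 0.2415 = 0.020632 mol/g, so in the 0.6707 g combustion sample mol Cl = 0.013838 mol
Divide by the smallest (0.013833 mol): C 1.000, H 1.000, Cl 1.000

CHCl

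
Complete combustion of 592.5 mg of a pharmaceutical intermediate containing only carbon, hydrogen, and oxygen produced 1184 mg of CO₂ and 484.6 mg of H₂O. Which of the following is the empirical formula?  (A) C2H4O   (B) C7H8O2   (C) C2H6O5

(A) C2H4O

mol C = 1.184 g CO₂ ÷ 44.009 g/mol = 0.026904 mol
mol H = 2 × 0.4846 g H₂O ÷ 18.015 g/mol = 0.053800 mol
mass O = 0.5925 − (0.32314 + 0.054230) = 0.21513 g → mol O = 0.21513 ÷ 15.999 = 0.013447 mol
Divide by the smallest (0.013447 mol): C 2.001, H 4.001, O 1.000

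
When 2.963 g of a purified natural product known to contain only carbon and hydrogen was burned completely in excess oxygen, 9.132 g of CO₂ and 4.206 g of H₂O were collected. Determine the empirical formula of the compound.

C4H9

mol C = 9.132 g CO₂ ÷ 44.009 g/mol = 0.20750 mol
mol H = 2 × 4.206 g H₂O ÷ 18.015 g/mol = 0.46694 mol
Divide by the smallest (0.20750 mol): C 1.000, H 2.250
Multiplying each by 4 gives whole numbers: C 4.00, H 9.00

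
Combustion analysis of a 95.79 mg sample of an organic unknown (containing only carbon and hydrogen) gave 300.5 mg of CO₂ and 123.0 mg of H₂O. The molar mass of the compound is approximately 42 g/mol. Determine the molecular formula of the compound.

mol C = 0.3005 g CO₂ ÷ 44.009 g/mol = 0.0068281 mol
mol H = 2 × 0.1230 g H₂O ÷ 18.015 g/mol = 0.013655 mol
Divide by the smallest (0.0068281 mol): C 1.000, H 2.000
Empirical formula: CH2
Empirical-formula mass = 14.03 g/mol; 42 ÷ 14.03 ≈ 3, so the molecular formula is C3H6.

C3H6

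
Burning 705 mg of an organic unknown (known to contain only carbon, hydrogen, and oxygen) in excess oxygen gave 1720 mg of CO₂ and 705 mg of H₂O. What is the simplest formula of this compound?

mol C = 1.72 g CO₂ ÷ 44.009 g/mol = 0.03908 mol
mol H = 2 × 0.705 g H₂O ÷ 18.015 g/mol = 0.07827 mol
mass O = 0.705 − (0.4694 + 0.07889) = 0.1567 g → mol O = 0.1567 ÷ 15.999 = 0.009793 mol
Divide by the smallest (0.009793 mol): C 3.991, H 7.992, O 1.000

C4H8O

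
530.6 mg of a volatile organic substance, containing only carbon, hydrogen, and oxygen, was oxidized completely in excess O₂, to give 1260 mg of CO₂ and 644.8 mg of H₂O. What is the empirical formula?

C4H10O

mol C = 1.260 g CO₂ ÷ 44.009 g/mol = 0.028631 mol
mol H = 2 × 0.6448 g H₂O ÷ 18.015 g/mol = 0.071585 mol
mass O = 0.5306 − (0.34388 + 0.072157) = 0.11456 g → mol O = 0.11456 ÷ 15.999 = 0.0071605 mol
Divide by the smallest (0.0071605 mol): C 3.998, H 9.997, O 1.000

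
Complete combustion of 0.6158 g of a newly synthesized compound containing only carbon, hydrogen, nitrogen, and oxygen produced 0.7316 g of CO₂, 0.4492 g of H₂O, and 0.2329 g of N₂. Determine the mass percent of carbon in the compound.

32.42%

mol C = 0.7316 g CO₂ ÷ 44.009 g/mol = 0.016624 mol
mol H = 2 × 0.4492 g H₂O ÷ 18.015 g/mol = 0.049870 mol
mol N = 2 × 0.2329 g N₂ ÷ 28.014 g/mol = 0.016627 mol
mass O = 0.6158 − (0.19967 + 0.050269 + 0.23290) = 0.13296 g → mol O = 0.13296 ÷ 15.999 = 0.0083107 mol
mass % C = 0.19967 g ÷ 0.6158 g × 100%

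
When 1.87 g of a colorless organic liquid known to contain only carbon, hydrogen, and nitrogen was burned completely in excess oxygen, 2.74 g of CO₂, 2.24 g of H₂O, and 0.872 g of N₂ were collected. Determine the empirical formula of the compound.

mol C = 2.74 g CO₂ ÷ 44.009 g/mol = 0.06226 mol
mol H = 2 × 2.24 g H₂O ÷ 18.015 g/mol = 0.2487 mol
mol N = 2 × 0.872 g N₂ ÷ 28.014 g/mol = 0.06225 mol
Divide by the smallest (0.06225 mol): C 1.000, H 3.995, N 1.000

CH4N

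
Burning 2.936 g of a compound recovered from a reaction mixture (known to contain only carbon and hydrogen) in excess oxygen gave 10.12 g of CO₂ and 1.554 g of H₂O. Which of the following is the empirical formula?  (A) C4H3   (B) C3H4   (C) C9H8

mol C = 10.12 g CO₂ ÷ 44.009 g/mol = 0.22995 mol
mol H = 2 × 1.554 g H₂O ÷ 18.015 g/mol = 0.17252 mol
Divide by the smallest (0.17252 mol): C 1.333, H 1.000
Multiplying each by 3 gives whole numbers: C 4.00, H 3.00

(A) C4H3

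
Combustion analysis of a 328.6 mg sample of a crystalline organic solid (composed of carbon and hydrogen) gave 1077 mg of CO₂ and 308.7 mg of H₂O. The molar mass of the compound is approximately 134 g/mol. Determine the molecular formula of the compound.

mol C = 1.077 g CO₂ ÷ 44.009 g/mol = 0.024472 mol
mol H = 2 × 0.3087 g H₂O ÷ 18.015 g/mol = 0.034271 mol
Divide by the smallest (0.024472 mol): C 1.000, H 1.400
Multiplying each by 5 gives whole numbers: C 5.00, H 7.00
Empirical formula: C5H7
Empirical-formula mass = 67.11 g/mol; 134 ÷ 67.11 ≈ 2, so the molecular formula is C10H14.

C10H14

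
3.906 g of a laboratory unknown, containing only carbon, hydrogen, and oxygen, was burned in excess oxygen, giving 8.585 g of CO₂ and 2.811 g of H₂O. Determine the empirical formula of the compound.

mol C = 8.585 g CO₂ ÷ 44.009 g/mol = 0.19507 mol
mol H = 2 × 2.811 g H₂O ÷ 18.015 g/mol = 0.31207 mol
mass O = 3.906 − (2.3430 + 0.31457) = 1.2484 g → mol O = 1.2484 ÷ 15.999 = 0.078030 mol
Divide by the smallest (0.078030 mol): C 2.500, H 3.999, O 1.000
Multiplying each by 2 gives whole numbers: C 5.00, H 8.00, O 2.00

C5H8O2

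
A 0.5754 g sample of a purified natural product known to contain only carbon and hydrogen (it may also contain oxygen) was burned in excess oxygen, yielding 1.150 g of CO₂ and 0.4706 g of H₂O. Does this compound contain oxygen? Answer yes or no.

mol C = 1.150 g CO₂ ÷ 44.009 g/mol = 0.026131 mol
mol H = 2 × 0.4706 g H₂O ÷ 18.015 g/mol = 0.052245 mol
C and H account for only 0.36652 g of the 0.5754 g sample; the remaining 0.20888 g must be oxygen.

yes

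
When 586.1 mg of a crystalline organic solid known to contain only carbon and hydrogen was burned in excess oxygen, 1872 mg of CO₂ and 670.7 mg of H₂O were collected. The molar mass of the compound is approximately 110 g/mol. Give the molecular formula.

mol C = 1.872 g CO₂ ÷ 44.009 g/mol = 0.042537 mol
mol H = 2 × 0.6707 g H₂O ÷ 18.015 g/mol = 0.074460 mol
Divide by the smallest (0.042537 mol): C 1.000, H 1.750
Multiplying each by 4 gives whole numbers: C 4.00, H 7.00
Empirical formula: C4H7
Empirical-formula mass = 55.10 g/mol; 110 ÷ 55.10 ≈ 2, so the molecular formula is C8H14.

C8H14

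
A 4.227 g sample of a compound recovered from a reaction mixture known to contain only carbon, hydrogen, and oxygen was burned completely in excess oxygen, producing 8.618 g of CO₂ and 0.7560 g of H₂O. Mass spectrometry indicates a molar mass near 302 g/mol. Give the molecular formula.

mol C = 8.618 g CO₂ ÷ 44.009 g/mol = 0.19582 mol
mol H = 2 × 0.7560 g H₂O ÷ 18.015 g/mol = 0.083930 mol
mass O = 4.227 − (2.3520 + 0.084601) = 1.7904 g → mol O = 1.7904 ÷ 15.999 = 0.11190 mol
Divide by the smallest (0.083930 mol): C 2.333, H 1.000, O 1.333
Multiplying each by 3 gives whole numbers: C 7.00, H 3.00, O 4.00
Empirical formula: C7H3O4
Empirical-formula mass = 151.10 g/mol; 302 ÷ 151.10 ≈ 2, so the molecular formula is C14H6O8.

C14H6O8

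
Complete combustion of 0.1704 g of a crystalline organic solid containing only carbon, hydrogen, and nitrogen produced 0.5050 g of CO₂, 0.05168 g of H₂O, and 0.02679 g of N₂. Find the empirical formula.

mol C = 0.5050 g CO₂ ÷ 44.009 g/mol = 0.011475 mol
mol H = 2 × 0.05168 g H₂O ÷ 18.015 g/mol = 0.0057374 mol
mol N = 2 × 0.02679 g N₂ ÷ 28.014 g/mol = 0.0019126 mol
Divide by the smallest (0.0019126 mol): C 6.000, H 3.000, N 1.000

C6H3N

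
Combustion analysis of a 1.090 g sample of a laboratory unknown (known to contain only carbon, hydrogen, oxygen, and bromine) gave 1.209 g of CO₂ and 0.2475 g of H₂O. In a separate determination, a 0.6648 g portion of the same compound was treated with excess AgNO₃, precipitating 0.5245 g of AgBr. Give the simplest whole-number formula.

mol C = 1.209 g CO₂ ÷ 44.009 g/mol = 0.027472 mol
mol H = 2 × 0.2475 g H₂O ÷ 18.015 g/mol = 0.027477 mol
From the AgBr data: mol Br per gram of compound = (0.5245 ÷ 187.772) ÷ 0.6648 = 0.0042017 mol/g, so in the 1.090 g combustion sample mol Br = 0.0045798 mol
mass O = 1.090 − (0.32996 + 0.027697 + 0.36595) = 0.36639 g → mol O = 0.36639 ÷ 15.999 = 0.022901 mol
Divide by the smallest (0.0045798 mol): C 5.998, H 6.000, Br 1.000, O 5.000

C6H6BrO5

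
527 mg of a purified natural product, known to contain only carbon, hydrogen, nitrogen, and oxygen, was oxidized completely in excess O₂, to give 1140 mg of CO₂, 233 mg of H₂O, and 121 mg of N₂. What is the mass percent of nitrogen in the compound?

23.0%

mol C = 1.14 g CO₂ ÷ 44.009 g/mol = 0.02590 mol
mol H = 2 × 0.233 g H₂O ÷ 18.015 g/mol = 0.02587 mol
mol N = 2 × 0.121 g N₂ ÷ 28.014 g/mol = 0.008639 mol
mass O = 0.527 − (0.3111 + 0.02607 + 0.1210) = 0.06880 g → mol O = 0.06880 ÷ 15.999 = 0.004300 mol
mass % N = 0.1210 g ÷ 0.527 g × 100%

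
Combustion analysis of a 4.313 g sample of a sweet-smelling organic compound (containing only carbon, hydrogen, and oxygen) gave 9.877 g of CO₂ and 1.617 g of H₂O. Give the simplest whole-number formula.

C5H4O2

mol C = 9.877 g CO₂ ÷ 44.009 g/mol = 0.22443 mol
mol H = 2 × 1.617 g H₂O ÷ 18.015 g/mol = 0.17952 mol
mass O = 4.313 − (2.6956 + 0.18095) = 1.4364 g → mol O = 1.4364 ÷ 15.999 = 0.089781 mol
Divide by the smallest (0.089781 mol): C 2.500, H 2.000, O 1.000
Multiplying each by 2 gives whole numbers: C 5.00, H 4.00, O 2.00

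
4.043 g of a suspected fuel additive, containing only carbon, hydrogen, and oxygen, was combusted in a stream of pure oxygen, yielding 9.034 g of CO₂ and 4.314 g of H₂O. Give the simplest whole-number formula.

C3H7O

mol C = 9.034 g CO₂ ÷ 44.009 g/mol = 0.20528 mol
mol H = 2 × 4.314 g H₂O ÷ 18.015 g/mol = 0.47893 mol
mass O = 4.043 − (2.4656 + 0.48277) = 1.0947 g → mol O = 1.0947 ÷ 15.999 = 0.068421 mol
Divide by the smallest (0.068421 mol): C 3.000, H 7.000, O 1.000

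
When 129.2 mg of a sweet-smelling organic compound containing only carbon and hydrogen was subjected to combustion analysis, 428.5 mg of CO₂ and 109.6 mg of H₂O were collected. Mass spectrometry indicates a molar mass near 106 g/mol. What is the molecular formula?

mol C = 0.4285 g CO₂ ÷ 44.009 g/mol = 0.0097366 mol
mol H = 2 × 0.1096 g H₂O ÷ 18.015 g/mol = 0.012168 mol
Divide by the smallest (0.0097366 mol): C 1.000, H 1.250
Multiplying each by 4 gives whole numbers: C 4.00, H 5.00
Empirical formula: C4H5
Empirical-formula mass = 53.08 g/mol; 106 ÷ 53.08 ≈ 2, so the molecular formula is C8H10.

C8H10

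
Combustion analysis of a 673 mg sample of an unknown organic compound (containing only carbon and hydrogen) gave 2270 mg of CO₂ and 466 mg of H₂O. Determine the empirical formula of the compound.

mol C = 2.27 g CO₂ ÷ 44.009 g/mol = 0.05158 mol
mol H = 2 × 0.466 g H₂O ÷ 18.015 g/mol = 0.05173 mol
Divide by the smallest (0.05158 mol): C 1.000, H 1.003

CH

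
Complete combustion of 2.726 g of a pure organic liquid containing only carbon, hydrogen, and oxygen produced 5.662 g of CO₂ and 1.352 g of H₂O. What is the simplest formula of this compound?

C6H7O3

mol C = 5.662 g CO₂ ÷ 44.009 g/mol = 0.12866 mol
mol H = 2 × 1.352 g H₂O ÷ 18.015 g/mol = 0.15010 mol
mass O = 2.726 − (1.5453 + 0.15130) = 1.0294 g → mol O = 1.0294 ÷ 15.999 = 0.064343 mol
Divide by the smallest (0.064343 mol): C 2.000, H 2.333, O 1.000
Multiplying each by 3 gives whole numbers: C 6.00, H 7.00, O 3.00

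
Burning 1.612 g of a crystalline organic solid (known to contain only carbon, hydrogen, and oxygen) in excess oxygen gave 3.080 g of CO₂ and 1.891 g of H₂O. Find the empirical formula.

C2H6O

mol C = 3.080 g CO₂ ÷ 44.009 g/mol = 0.069986 mol
mol H = 2 × 1.891 g H₂O ÷ 18.015 g/mol = 0.20994 mol
mass O = 1.612 − (0.84060 + 0.21162) = 0.55979 g → mol O = 0.55979 ÷ 15.999 = 0.034989 mol
Divide by the smallest (0.034989 mol): C 2.000, H 6.000, O 1.000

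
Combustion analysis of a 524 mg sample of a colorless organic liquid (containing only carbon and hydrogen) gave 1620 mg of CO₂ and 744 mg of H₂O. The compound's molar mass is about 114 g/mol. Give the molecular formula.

mol C = 1.62 g CO₂ ÷ 44.009 g/mol = 0.03681 mol
mol H = 2 × 0.744 g H₂O ÷ 18.015 g/mol = 0.08260 mol
Divide by the smallest (0.03681 mol): C 1.000, H 2.244
Multiplying each by 4 gives whole numbers: C 4.00, H 8.98
Empirical formula: C4H9
Empirical-formula mass = 57.12 g/mol; 114 ÷ 57.12 ≈ 2, so the molecular formula is C8H18.

C8H18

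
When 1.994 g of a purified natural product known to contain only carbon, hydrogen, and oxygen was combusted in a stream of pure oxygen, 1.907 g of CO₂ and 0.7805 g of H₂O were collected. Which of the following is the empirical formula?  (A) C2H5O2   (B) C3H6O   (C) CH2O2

mol C = 1.907 g CO₂ ÷ 44.009 g/mol = 0.043332 mol
mol H = 2 × 0.7805 g H₂O ÷ 18.015 g/mol = 0.086650 mol
mass O = 1.994 − (0.52046 + 0.087343) = 1.3862 g → mol O = 1.3862 ÷ 15.999 = 0.086643 mol
Divide by the smallest (0.043332 mol): C 1.000, H 2.000, O 2.000

(C) CH2O2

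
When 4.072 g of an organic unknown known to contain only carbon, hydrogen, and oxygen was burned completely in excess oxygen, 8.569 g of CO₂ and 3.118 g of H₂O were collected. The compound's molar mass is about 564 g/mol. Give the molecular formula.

C27H48O12

mol C = 8.569 g CO₂ ÷ 44.009 g/mol = 0.19471 mol
mol H = 2 × 3.118 g H₂O ÷ 18.015 g/mol = 0.34616 mol
mass O = 4.072 − (2.3387 + 0.34893) = 1.3844 g → mol O = 1.3844 ÷ 15.999 = 0.086531 mol
Divide by the smallest (0.086531 mol): C 2.250, H 4.000, O 1.000
Multiplying each by 4 gives whole numbers: C 9.00, H 16.00, O 4.00
Empirical formula: C9H16O4
Empirical-formula mass = 188.22 g/mol; 564 ÷ 188.22 ≈ 3, so the molecular formula is C27H48O12.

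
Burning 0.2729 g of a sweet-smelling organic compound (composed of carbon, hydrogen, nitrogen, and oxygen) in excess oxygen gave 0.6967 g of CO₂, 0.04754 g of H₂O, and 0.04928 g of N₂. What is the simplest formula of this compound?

mol C = 0.6967 g CO₂ ÷ 44.009 g/mol = 0.015831 mol
mol H = 2 × 0.04754 g H₂O ÷ 18.015 g/mol = 0.0052778 mol
mol N = 2 × 0.04928 g N₂ ÷ 28.014 g/mol = 0.0035182 mol
mass O = 0.2729 − (0.19014 + 0.0053200 + 0.049280) = 0.028156 g → mol O = 0.028156 ÷ 15.999 = 0.0017598 mol
Divide by the smallest (0.0017598 mol): C 8.996, H 2.999, N 1.999, O 1.000

C9H3N2O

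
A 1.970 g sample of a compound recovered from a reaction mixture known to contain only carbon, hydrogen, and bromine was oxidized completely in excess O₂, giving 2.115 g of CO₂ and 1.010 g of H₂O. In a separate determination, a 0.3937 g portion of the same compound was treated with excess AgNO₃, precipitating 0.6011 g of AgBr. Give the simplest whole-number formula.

mol C = 2.115 g CO₂ ÷ 44.009 g/mol = 0.048058 mol
mol H = 2 × 1.010 g H₂O ÷ 18.015 g/mol = 0.11213 mol
From the AgBr data: mol Br per gram of compound = (0.6011 ÷ 187.772) ÷ 0.3937 = 0.0081311 mol/g, so in the 1.970 g combustion sample mol Br = 0.016018 mol
Divide by the smallest (0.016018 mol): C 3.000, H 7.000, Br 1.000

C3H7Br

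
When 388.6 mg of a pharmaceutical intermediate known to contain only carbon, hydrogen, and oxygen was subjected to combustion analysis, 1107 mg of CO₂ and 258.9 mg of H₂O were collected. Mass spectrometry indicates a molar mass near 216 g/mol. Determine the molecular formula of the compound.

mol C = 1.107 g CO₂ ÷ 44.009 g/mol = 0.025154 mol
mol H = 2 × 0.2589 g H₂O ÷ 18.015 g/mol = 0.028743 mol
mass O = 0.3886 − (0.30212 + 0.028973) = 0.057503 g → mol O = 0.057503 ÷ 15.999 = 0.0035942 mol
Divide by the smallest (0.0035942 mol): C 6.999, H 7.997, O 1.000
Empirical formula: C7H8O
Empirical-formula mass = 108.14 g/mol; 216 ÷ 108.14 ≈ 2, so the molecular formula is C14H16O2.

C14H16O2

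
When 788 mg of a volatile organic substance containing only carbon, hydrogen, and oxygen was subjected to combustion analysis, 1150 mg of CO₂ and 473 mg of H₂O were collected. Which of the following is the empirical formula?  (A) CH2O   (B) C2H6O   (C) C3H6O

(A) CH2O

mol C = 1.15 g CO₂ ÷ 44.009 g/mol = 0.02613 mol
mol H = 2 × 0.473 g H₂O ÷ 18.015 g/mol = 0.05251 mol
mass O = 0.788 − (0.3139 + 0.05293) = 0.4212 g → mol O = 0.4212 ÷ 15.999 = 0.02633 mol
Divide by the smallest (0.02613 mol): C 1.000, H 2.010, O 1.008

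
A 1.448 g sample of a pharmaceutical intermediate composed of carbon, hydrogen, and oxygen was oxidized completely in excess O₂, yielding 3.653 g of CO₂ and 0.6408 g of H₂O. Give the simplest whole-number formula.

mol C = 3.653 g CO₂ ÷ 44.009 g/mol = 0.083006 mol
mol H = 2 × 0.6408 g H₂O ÷ 18.015 g/mol = 0.071141 mol
mass O = 1.448 − (0.99698 + 0.071710) = 0.37931 g → mol O = 0.37931 ÷ 15.999 = 0.023708 mol
Divide by the smallest (0.023708 mol): C 3.501, H 3.001, O 1.000
Multiplying each by 2 gives whole numbers: C 7.00, H 6.00, O 2.00

C7H6O2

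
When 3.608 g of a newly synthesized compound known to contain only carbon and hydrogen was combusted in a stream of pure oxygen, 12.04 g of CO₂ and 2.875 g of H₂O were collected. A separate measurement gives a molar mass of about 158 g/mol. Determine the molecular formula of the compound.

C12H14

mol C = 12.04 g CO₂ ÷ 44.009 g/mol = 0.27358 mol
mol H = 2 × 2.875 g H₂O ÷ 18.015 g/mol = 0.31918 mol
Divide by the smallest (0.27358 mol): C 1.000, H 1.167
Multiplying each by 6 gives whole numbers: C 6.00, H 7.00
Empirical formula: C6H7
Empirical-formula mass = 79.12 g/mol; 158 ÷ 79.12 ≈ 2, so the molecular formula is C12H14.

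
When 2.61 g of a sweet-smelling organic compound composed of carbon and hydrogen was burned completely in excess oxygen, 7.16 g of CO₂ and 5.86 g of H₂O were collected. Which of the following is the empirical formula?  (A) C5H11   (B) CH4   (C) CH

(B) CH4

mol C = 7.16 g CO₂ ÷ 44.009 g/mol = 0.1627 mol
mol H = 2 × 5.86 g H₂O ÷ 18.015 g/mol = 0.6506 mol
Divide by the smallest (0.1627 mol): C 1.000, H 3.999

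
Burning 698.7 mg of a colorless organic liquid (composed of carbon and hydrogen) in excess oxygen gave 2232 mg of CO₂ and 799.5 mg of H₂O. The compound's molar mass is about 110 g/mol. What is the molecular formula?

mol C = 2.232 g CO₂ ÷ 44.009 g/mol = 0.050717 mol
mol H = 2 × 0.7995 g H₂O ÷ 18.015 g/mol = 0.088759 mol
Divide by the smallest (0.050717 mol): C 1.000, H 1.750
Multiplying each by 4 gives whole numbers: C 4.00, H 7.00
Empirical formula: C4H7
Empirical-formula mass = 55.10 g/mol; 110 ÷ 55.10 ≈ 2, so the molecular formula is C8H14.

C8H14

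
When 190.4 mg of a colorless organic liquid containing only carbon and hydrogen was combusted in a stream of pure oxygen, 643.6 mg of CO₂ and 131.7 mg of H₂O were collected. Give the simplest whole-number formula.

CH

mol C = 0.6436 g CO₂ ÷ 44.009 g/mol = 0.014624 mol
mol H = 2 × 0.1317 g H₂O ÷ 18.015 g/mol = 0.014621 mol
Divide by the smallest (0.014621 mol): C 1.000, H 1.000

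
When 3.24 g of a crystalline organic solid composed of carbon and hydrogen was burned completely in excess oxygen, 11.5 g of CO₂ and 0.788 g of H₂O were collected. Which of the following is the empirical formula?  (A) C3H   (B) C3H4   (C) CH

mol C = 11.5 g CO₂ ÷ 44.009 g/mol = 0.2613 mol
mol H = 2 × 0.788 g H₂O ÷ 18.015 g/mol = 0.08748 mol
Divide by the smallest (0.08748 mol): C 2.987, H 1.000

(A) C3H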